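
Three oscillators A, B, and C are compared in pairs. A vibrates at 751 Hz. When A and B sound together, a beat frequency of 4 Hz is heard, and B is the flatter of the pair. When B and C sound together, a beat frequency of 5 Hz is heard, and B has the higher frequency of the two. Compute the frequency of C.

B is below A, so f_B = 751 − 4 = 747 Hz.
C is below B, so f_C = 747 − 5 = 742 Hz.

742 Hz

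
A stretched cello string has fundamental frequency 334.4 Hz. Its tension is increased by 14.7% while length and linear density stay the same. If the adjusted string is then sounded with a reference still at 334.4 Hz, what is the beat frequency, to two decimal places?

23.74 Hz

For a string, f ∝ √T, so the new frequency is 334.4·√1.147 = 358.1360 Hz.
f_beat = |358.1360 − 334.4| = 23.74 Hz.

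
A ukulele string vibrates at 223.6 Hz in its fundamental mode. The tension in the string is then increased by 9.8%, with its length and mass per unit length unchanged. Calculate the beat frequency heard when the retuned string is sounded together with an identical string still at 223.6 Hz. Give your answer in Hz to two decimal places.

10.70 Hz

For a string, f ∝ √T, so the new frequency is 223.6·√1.098 = 234.3004 Hz.
f_beat = |234.3004 − 223.6| = 10.70 Hz.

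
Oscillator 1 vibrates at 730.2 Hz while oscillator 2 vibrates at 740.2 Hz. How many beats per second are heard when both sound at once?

Beats arise from superposition of two nearby frequencies; the beat rate is |f₁ − f₂|.
|730.2 − 740.2| = 10 Hz.

10 Hz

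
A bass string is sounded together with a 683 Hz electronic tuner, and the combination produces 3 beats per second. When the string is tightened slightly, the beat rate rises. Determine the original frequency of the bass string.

|f − 683| = 3, so the bass string was at either 680 Hz or 686 Hz.
Increasing tension raises a string's frequency; the adjustment raises the bass string's frequency.
The beat rate rose, so the adjustment moved the bass string further from 683 Hz — it was already above the reference.

686 Hz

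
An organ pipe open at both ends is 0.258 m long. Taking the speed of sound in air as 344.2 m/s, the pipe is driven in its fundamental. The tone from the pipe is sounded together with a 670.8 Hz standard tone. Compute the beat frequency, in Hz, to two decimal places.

3.75 Hz

Open pipe: f_n = n·v/(2L) = 1·344.2/(2·0.258) = 667.0543 Hz.
f_beat = |667.0543 − 670.8| = 3.75 Hz.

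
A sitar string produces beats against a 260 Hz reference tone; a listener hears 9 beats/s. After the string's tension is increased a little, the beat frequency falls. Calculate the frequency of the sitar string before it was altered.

|f − 260| = 9, so the sitar string was at either 251 Hz or 269 Hz.
Higher tension means higher frequency; the adjustment raises the sitar string's frequency.
The beat rate fell, so the adjustment moved the sitar string toward 260 Hz — it must have started below the reference.

251 Hz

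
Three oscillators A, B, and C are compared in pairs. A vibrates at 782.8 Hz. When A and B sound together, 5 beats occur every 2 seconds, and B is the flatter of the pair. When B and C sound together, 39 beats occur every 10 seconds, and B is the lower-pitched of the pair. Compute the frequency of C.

784.2 Hz

A–B: Beat frequency = 5/2 = 2.5 Hz.
B is below A, so f_B = 782.8 − 2.5 = 780.3 Hz.
B–C: Beat frequency = 39/10 = 3.9 Hz.
C is above B, so f_C = 780.3 + 3.9 = 784.2 Hz.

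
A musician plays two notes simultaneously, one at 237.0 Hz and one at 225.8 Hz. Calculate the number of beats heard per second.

11.2 Hz

The beat frequency equals the magnitude of the frequency difference.
|237.0 − 225.8| = 11.2 Hz.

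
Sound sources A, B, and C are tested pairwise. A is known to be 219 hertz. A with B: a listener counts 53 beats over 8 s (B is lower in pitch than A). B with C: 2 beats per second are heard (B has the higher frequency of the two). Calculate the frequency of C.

210.375 Hz

A–B: Beat frequency = 53/8 = 6.625 Hz.
B is below A, so f_B = 219 − 6.625 = 212.375 Hz.
C is below B, so f_C = 212.375 − 2 = 210.375 Hz.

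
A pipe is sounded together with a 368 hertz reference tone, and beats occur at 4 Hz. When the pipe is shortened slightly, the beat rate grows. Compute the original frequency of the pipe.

|f − 368| = 4, so the pipe was at either 364 Hz or 372 Hz.
A shorter pipe has a higher fundamental; the adjustment raises the pipe's frequency.
The beat rate rose, so the adjustment moved the pipe further from 368 Hz — it was already above the reference.

372 Hz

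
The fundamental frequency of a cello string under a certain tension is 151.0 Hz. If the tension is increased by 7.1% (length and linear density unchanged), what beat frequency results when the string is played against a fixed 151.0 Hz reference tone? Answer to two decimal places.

5.27 Hz

For a string, f ∝ √T, so the new frequency is 151.0·√1.071 = 156.2686 Hz.
f_beat = |156.2686 − 151.0| = 5.27 Hz.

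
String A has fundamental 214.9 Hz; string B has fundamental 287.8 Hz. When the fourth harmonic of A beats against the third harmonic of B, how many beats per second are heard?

3.8 Hz

Fourth harmonic of the first: 4·214.9 = 859.6 Hz.
Third harmonic of the second: 3·287.8 = 863.4 Hz.
f_beat = |859.6 − 863.4| = 3.8 Hz.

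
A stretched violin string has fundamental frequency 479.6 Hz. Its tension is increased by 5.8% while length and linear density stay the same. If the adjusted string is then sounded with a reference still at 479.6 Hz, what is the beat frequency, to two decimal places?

For a string, f ∝ √T, so the new frequency is 479.6·√1.058 = 493.3124 Hz.
f_beat = |493.3124 − 479.6| = 13.71 Hz.

13.71 Hz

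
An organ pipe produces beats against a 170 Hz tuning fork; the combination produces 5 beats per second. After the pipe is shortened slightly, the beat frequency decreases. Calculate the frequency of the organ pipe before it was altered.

165 Hz

|f − 170| = 5, so the organ pipe was at either 165 Hz or 175 Hz.
A shorter pipe has a higher fundamental; the adjustment raises the organ pipe's frequency.
The beat rate fell, so the adjustment moved the organ pipe toward 170 Hz — it must have started below the reference.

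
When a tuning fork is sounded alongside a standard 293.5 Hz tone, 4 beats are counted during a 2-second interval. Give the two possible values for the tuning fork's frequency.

Beat frequency = 4/2 = 2 Hz.
|f − 293.5| = 2, so f = 293.5 ± 2.

291.5 Hz or 295.5 Hz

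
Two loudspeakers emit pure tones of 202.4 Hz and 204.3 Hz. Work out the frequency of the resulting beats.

The beat frequency equals the magnitude of the frequency difference.
|202.4 − 204.3| = 1.9 Hz.

1.9 Hz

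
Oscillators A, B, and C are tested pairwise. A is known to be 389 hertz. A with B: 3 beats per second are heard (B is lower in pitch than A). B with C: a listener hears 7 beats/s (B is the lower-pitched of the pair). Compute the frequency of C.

393 Hz

B is below A, so f_B = 389 − 3 = 386 Hz.
C is above B, so f_C = 386 + 7 = 393 Hz.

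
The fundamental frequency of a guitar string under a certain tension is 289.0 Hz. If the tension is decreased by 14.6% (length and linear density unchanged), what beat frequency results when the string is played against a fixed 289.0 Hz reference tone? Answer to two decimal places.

For a string, f ∝ √T, so the new frequency is 289.0·√0.854 = 267.0710 Hz.
f_beat = |267.0710 − 289.0| = 21.93 Hz.

21.93 Hz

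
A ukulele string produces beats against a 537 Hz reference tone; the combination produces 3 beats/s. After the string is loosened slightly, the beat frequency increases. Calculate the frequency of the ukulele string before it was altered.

|f − 537| = 3, so the ukulele string was at either 534 Hz or 540 Hz.
Reducing tension lowers a string's frequency; the adjustment lowers the ukulele string's frequency.
The beat rate rose, so the adjustment moved the ukulele string further from 537 Hz — it was already below the reference.

534 Hz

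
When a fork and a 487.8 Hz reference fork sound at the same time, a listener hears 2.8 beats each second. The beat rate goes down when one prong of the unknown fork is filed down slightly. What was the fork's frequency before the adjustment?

|f − 487.8| = 2.8, so the fork was at either 485 Hz or 490.6 Hz.
Filing a prong removes mass and raises the fork's frequency; the adjustment raises the fork's frequency.
The beat rate fell, so the adjustment moved the fork toward 487.8 Hz — it must have started below the reference.

485 Hz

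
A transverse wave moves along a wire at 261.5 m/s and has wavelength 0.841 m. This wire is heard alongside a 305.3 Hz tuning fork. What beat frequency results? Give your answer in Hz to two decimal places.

Source frequency f = v/λ = 261.5/0.841 = 310.9394 Hz.
f_beat = |310.9394 − 305.3| = 5.64 Hz.

5.64 Hz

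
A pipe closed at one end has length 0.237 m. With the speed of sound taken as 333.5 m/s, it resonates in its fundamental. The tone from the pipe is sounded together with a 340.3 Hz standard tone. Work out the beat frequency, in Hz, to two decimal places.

Closed pipe (odd harmonics): f_n = n·v/(4L) = 1·333.5/(4·0.237) = 351.7932 Hz.
f_beat = |351.7932 − 340.3| = 11.49 Hz.

11.49 Hz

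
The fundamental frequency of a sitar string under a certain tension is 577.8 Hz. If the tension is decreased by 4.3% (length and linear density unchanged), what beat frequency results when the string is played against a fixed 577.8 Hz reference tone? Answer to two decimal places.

For a string, f ∝ √T, so the new frequency is 577.8·√0.957 = 565.2408 Hz.
f_beat = |565.2408 − 577.8| = 12.56 Hz.

12.56 Hz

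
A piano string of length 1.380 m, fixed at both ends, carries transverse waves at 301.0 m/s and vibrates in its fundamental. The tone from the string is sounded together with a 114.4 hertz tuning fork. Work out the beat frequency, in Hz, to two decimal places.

5.34 Hz

For a string fixed at both ends, f_n = n·v/(2L) = 1·301.0/(2·1.380) = 109.0580 Hz.
f_beat = |109.0580 − 114.4| = 5.34 Hz.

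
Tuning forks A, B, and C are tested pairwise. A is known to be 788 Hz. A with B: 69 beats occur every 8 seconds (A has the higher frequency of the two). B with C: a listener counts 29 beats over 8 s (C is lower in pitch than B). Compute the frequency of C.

A–B: Beat frequency = 69/8 = 8.625 Hz.
B is below A, so f_B = 788 − 8.625 = 779.375 Hz.
B–C: Beat frequency = 29/8 = 3.625 Hz.
C is below B, so f_C = 779.375 − 3.625 = 775.75 Hz.

775.75 Hz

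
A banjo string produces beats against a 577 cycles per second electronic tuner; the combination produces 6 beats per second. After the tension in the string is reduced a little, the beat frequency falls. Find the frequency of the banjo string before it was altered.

583 Hz

|f − 577| = 6, so the banjo string was at either 571 Hz or 583 Hz.
Lower tension means lower frequency; the adjustment lowers the banjo string's frequency.
The beat rate fell, so the adjustment moved the banjo string toward 577 Hz — it must have started above the reference.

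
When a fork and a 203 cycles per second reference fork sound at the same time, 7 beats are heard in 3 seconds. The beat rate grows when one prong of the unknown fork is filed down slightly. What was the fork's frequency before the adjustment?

Beat frequency = 7/3 = 2.3333 Hz.
|f − 203| = 2.3333, so the fork was at either 200.6667 Hz or 205.3333 Hz.
Filing a prong removes mass and raises the fork's frequency; the adjustment raises the fork's frequency.
The beat rate rose, so the adjustment moved the fork further from 203 Hz — it was already above the reference.

205.3333 Hz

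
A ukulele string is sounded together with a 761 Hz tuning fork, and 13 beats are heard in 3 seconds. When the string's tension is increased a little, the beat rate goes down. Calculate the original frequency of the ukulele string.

756.6667 Hz

Beat frequency = 13/3 = 4.3333 Hz.
|f − 761| = 4.3333, so the ukulele string was at either 756.6667 Hz or 765.3333 Hz.
Higher tension means higher frequency; the adjustment raises the ukulele string's frequency.
The beat rate fell, so the adjustment moved the ukulele string toward 761 Hz — it must have started below the reference.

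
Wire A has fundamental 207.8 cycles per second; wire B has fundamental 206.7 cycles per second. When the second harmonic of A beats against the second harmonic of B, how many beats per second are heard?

Second harmonic of the first: 2·207.8 = 415.6 Hz.
Second harmonic of the second: 2·206.7 = 413.4 Hz.
f_beat = |415.6 − 413.4| = 2.2 Hz.

2.2 Hz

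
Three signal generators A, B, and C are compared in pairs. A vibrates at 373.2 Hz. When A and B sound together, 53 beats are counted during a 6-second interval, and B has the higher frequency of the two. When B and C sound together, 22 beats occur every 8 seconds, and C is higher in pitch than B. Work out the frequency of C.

384.7833 Hz

A–B: Beat frequency = 53/6 = 8.8333 Hz.
B is above A, so f_B = 373.2 + 8.8333 = 382.0333 Hz.
B–C: Beat frequency = 22/8 = 2.75 Hz.
C is above B, so f_C = 382.0333 + 2.75 = 384.7833 Hz.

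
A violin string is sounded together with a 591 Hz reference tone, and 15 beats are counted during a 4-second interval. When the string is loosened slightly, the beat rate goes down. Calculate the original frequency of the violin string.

Beat frequency = 15/4 = 3.75 Hz.
|f − 591| = 3.75, so the violin string was at either 587.25 Hz or 594.75 Hz.
Reducing tension lowers a string's frequency; the adjustment lowers the violin string's frequency.
The beat rate fell, so the adjustment moved the violin string toward 591 Hz — it must have started above the reference.

594.75 Hz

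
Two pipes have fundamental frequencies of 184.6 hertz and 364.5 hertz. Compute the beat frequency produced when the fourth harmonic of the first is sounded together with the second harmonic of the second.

Fourth harmonic of the first: 4·184.6 = 738.4 Hz.
Second harmonic of the second: 2·364.5 = 729.0 Hz.
f_beat = |738.4 − 729.0| = 9.4 Hz.

9.4 Hz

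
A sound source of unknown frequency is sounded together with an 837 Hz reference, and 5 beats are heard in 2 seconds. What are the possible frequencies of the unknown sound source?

Beat frequency = 5/2 = 2.5 Hz.
|f − 837| = 2.5, so f = 837 ± 2.5.

834.5 Hz or 839.5 Hz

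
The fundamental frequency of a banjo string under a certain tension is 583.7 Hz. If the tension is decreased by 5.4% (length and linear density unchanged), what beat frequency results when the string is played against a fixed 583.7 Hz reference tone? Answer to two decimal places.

For a string, f ∝ √T, so the new frequency is 583.7·√0.946 = 567.7214 Hz.
f_beat = |567.7214 − 583.7| = 15.98 Hz.

15.98 Hz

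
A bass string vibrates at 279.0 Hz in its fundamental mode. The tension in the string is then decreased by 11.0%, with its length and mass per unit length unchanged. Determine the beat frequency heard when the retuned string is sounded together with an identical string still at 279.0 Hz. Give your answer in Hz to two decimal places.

For a string, f ∝ √T, so the new frequency is 279.0·√0.890 = 263.2081 Hz.
f_beat = |263.2081 − 279.0| = 15.79 Hz.

15.79 Hz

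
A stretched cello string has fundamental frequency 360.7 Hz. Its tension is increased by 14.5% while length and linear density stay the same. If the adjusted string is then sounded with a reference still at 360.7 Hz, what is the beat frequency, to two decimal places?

For a string, f ∝ √T, so the new frequency is 360.7·√1.145 = 385.9659 Hz.
f_beat = |385.9659 − 360.7| = 25.27 Hz.

25.27 Hz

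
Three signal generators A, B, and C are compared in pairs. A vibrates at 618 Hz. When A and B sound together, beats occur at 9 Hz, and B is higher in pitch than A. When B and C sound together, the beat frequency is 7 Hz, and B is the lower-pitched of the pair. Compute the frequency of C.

634 Hz

B is above A, so f_B = 618 + 9 = 627 Hz.
C is above B, so f_C = 627 + 7 = 634 Hz.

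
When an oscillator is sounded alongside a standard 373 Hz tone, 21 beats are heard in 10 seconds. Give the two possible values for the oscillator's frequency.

370.9 Hz or 375.1 Hz

Beat frequency = 21/10 = 2.1 Hz.
|f − 373| = 2.1, so f = 373 ± 2.1.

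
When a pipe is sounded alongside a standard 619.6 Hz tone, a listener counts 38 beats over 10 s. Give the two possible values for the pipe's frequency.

Beat frequency = 38/10 = 3.8 Hz.
|f − 619.6| = 3.8, so f = 619.6 ± 3.8.

615.8 Hz or 623.4 Hz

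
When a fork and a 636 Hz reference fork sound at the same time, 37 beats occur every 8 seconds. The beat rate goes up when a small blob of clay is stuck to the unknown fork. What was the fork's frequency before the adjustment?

631.375 Hz

Beat frequency = 37/8 = 4.625 Hz.
|f − 636| = 4.625, so the fork was at either 631.375 Hz or 640.625 Hz.
Adding mass to a fork lowers its frequency; the adjustment lowers the fork's frequency.
The beat rate rose, so the adjustment moved the fork further from 636 Hz — it was already below the reference.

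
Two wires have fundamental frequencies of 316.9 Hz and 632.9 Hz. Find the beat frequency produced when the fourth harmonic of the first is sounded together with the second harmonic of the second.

1.8 Hz

Fourth harmonic of the first: 4·316.9 = 1267.6 Hz.
Second harmonic of the second: 2·632.9 = 1265.8 Hz.
f_beat = |1267.6 − 1265.8| = 1.8 Hz.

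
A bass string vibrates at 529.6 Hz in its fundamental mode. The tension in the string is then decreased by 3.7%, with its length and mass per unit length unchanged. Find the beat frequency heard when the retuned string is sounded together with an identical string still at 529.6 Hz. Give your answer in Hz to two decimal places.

9.89 Hz

For a string, f ∝ √T, so the new frequency is 529.6·√0.963 = 519.7101 Hz.
f_beat = |519.7101 − 529.6| = 9.89 Hz.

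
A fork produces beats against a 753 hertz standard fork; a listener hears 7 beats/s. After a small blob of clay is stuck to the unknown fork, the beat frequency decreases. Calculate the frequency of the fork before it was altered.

760 Hz

|f − 753| = 7, so the fork was at either 746 Hz or 760 Hz.
Adding mass to a fork lowers its frequency; the adjustment lowers the fork's frequency.
The beat rate fell, so the adjustment moved the fork toward 753 Hz — it must have started above the reference.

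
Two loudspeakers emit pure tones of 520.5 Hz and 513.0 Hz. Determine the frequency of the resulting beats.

7.5 Hz

The beat frequency equals the magnitude of the frequency difference.
|520.5 − 513.0| = 7.5 Hz.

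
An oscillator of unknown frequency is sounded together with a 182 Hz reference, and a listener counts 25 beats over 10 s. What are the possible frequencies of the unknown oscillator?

Beat frequency = 25/10 = 2.5 Hz.
|f − 182| = 2.5, so f = 182 ± 2.5.

179.5 Hz or 184.5 Hz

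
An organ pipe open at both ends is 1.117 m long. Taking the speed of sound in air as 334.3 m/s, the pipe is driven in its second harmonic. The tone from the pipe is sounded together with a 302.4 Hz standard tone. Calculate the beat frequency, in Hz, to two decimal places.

Open pipe: f_n = n·v/(2L) = 2·334.3/(2·1.117) = 299.2838 Hz.
f_beat = |299.2838 − 302.4| = 3.12 Hz.

3.12 Hz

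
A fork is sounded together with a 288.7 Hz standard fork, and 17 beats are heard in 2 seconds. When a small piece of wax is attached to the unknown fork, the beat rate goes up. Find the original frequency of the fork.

280.2 Hz

Beat frequency = 17/2 = 8.5 Hz.
|f − 288.7| = 8.5, so the fork was at either 280.2 Hz or 297.2 Hz.
Loading a fork with wax lowers its frequency; the adjustment lowers the fork's frequency.
The beat rate rose, so the adjustment moved the fork further from 288.7 Hz — it was already below the reference.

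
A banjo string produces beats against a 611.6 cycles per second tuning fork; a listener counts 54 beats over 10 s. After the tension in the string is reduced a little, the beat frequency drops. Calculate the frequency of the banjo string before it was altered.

617 Hz

Beat frequency = 54/10 = 5.4 Hz.
|f − 611.6| = 5.4, so the banjo string was at either 606.2 Hz or 617 Hz.
Lower tension means lower frequency; the adjustment lowers the banjo string's frequency.
The beat rate fell, so the adjustment moved the banjo string toward 611.6 Hz — it must have started above the reference.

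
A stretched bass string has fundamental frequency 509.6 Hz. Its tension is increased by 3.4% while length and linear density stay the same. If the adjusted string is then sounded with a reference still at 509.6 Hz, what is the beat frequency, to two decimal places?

For a string, f ∝ √T, so the new frequency is 509.6·√1.034 = 518.1908 Hz.
f_beat = |518.1908 − 509.6| = 8.59 Hz.

8.59 Hz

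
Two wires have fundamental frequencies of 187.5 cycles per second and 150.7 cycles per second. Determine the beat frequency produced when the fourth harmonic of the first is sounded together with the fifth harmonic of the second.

Fourth harmonic of the first: 4·187.5 = 750.0 Hz.
Fifth harmonic of the second: 5·150.7 = 753.5 Hz.
f_beat = |750.0 − 753.5| = 3.5 Hz.

3.5 Hz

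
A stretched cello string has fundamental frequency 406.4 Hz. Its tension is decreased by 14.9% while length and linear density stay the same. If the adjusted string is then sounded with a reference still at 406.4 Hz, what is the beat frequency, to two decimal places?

For a string, f ∝ √T, so the new frequency is 406.4·√0.851 = 374.9026 Hz.
f_beat = |374.9026 − 406.4| = 31.50 Hz.

31.50 Hz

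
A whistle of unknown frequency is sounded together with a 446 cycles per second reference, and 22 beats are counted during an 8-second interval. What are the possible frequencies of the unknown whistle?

443.25 Hz or 448.75 Hz

Beat frequency = 22/8 = 2.75 Hz.
|f − 446| = 2.75, so f = 446 ± 2.75.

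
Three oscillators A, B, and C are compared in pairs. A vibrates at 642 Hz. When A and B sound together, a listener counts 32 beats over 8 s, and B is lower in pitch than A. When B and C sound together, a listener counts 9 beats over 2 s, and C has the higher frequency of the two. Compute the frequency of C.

A–B: Beat frequency = 32/8 = 4 Hz.
B is below A, so f_B = 642 − 4 = 638 Hz.
B–C: Beat frequency = 9/2 = 4.5 Hz.
C is above B, so f_C = 638 + 4.5 = 642.5 Hz.

642.5 Hz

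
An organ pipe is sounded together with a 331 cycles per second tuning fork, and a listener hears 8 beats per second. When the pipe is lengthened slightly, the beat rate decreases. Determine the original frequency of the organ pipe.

339 Hz

|f − 331| = 8, so the organ pipe was at either 323 Hz or 339 Hz.
A longer pipe has a lower fundamental; the adjustment lowers the organ pipe's frequency.
The beat rate fell, so the adjustment moved the organ pipe toward 331 Hz — it must have started above the reference.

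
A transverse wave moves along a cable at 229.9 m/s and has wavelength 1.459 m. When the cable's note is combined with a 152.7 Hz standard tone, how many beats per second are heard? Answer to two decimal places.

4.87 Hz

Source frequency f = v/λ = 229.9/1.459 = 157.5737 Hz.
f_beat = |157.5737 − 152.7| = 4.87 Hz.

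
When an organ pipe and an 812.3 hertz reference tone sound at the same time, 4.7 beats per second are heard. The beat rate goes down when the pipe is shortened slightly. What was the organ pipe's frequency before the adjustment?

807.6 Hz

|f − 812.3| = 4.7, so the organ pipe was at either 807.6 Hz or 817 Hz.
A shorter pipe has a higher fundamental; the adjustment raises the organ pipe's frequency.
The beat rate fell, so the adjustment moved the organ pipe toward 812.3 Hz — it must have started below the reference.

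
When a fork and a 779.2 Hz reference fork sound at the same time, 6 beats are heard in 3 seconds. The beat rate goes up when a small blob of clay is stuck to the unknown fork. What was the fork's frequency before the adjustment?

Beat frequency = 6/3 = 2 Hz.
|f − 779.2| = 2, so the fork was at either 777.2 Hz or 781.2 Hz.
Adding mass to a fork lowers its frequency; the adjustment lowers the fork's frequency.
The beat rate rose, so the adjustment moved the fork further from 779.2 Hz — it was already below the reference.

777.2 Hz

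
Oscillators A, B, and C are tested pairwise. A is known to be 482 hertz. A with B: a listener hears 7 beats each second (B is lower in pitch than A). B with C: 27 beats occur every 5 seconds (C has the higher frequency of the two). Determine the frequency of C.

B is below A, so f_B = 482 − 7 = 475 Hz.
B–C: Beat frequency = 27/5 = 5.4 Hz.
C is above B, so f_C = 475 + 5.4 = 480.4 Hz.

480.4 Hz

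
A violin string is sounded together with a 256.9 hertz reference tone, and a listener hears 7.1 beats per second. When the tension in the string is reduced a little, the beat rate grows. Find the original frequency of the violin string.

249.8 Hz

|f − 256.9| = 7.1, so the violin string was at either 249.8 Hz or 264 Hz.
Lower tension means lower frequency; the adjustment lowers the violin string's frequency.
The beat rate rose, so the adjustment moved the violin string further from 256.9 Hz — it was already below the reference.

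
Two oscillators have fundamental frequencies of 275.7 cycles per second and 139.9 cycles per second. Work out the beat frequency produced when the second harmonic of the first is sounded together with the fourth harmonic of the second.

8.2 Hz

Second harmonic of the first: 2·275.7 = 551.4 Hz.
Fourth harmonic of the second: 4·139.9 = 559.6 Hz.
f_beat = |551.4 − 559.6| = 8.2 Hz.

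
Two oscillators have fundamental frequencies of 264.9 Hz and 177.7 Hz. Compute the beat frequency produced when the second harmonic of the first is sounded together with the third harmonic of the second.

3.3 Hz

Second harmonic of the first: 2·264.9 = 529.8 Hz.
Third harmonic of the second: 3·177.7 = 533.1 Hz.
f_beat = |529.8 − 533.1| = 3.3 Hz.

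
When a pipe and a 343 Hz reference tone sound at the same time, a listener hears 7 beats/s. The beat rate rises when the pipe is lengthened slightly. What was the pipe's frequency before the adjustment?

|f − 343| = 7, so the pipe was at either 336 Hz or 350 Hz.
A longer pipe has a lower fundamental; the adjustment lowers the pipe's frequency.
The beat rate rose, so the adjustment moved the pipe further from 343 Hz — it was already below the reference.

336 Hz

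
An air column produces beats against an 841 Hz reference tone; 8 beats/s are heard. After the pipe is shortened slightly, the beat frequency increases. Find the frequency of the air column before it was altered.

849 Hz

|f − 841| = 8, so the air column was at either 833 Hz or 849 Hz.
A shorter pipe has a higher fundamental; the adjustment raises the air column's frequency.
The beat rate rose, so the adjustment moved the air column further from 841 Hz — it was already above the reference.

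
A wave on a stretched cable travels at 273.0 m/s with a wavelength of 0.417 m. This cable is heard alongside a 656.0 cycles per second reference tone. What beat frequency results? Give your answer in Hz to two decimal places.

Source frequency f = v/λ = 273.0/0.417 = 654.6763 Hz.
f_beat = |654.6763 − 656.0| = 1.32 Hz.

1.32 Hz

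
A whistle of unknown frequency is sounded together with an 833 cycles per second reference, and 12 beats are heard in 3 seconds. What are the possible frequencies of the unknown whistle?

Beat frequency = 12/3 = 4 Hz.
|f − 833| = 4, so f = 833 ± 4.

829 Hz or 837 Hz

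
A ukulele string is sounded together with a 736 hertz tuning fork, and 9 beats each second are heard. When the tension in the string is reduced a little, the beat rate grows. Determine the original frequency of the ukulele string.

|f − 736| = 9, so the ukulele string was at either 727 Hz or 745 Hz.
Lower tension means lower frequency; the adjustment lowers the ukulele string's frequency.
The beat rate rose, so the adjustment moved the ukulele string further from 736 Hz — it was already below the reference.

727 Hz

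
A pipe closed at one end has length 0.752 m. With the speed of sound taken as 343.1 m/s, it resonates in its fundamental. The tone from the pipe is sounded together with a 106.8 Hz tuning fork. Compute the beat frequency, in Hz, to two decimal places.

7.26 Hz

Closed pipe (odd harmonics): f_n = n·v/(4L) = 1·343.1/(4·0.752) = 114.0625 Hz.
f_beat = |114.0625 − 106.8| = 7.26 Hz.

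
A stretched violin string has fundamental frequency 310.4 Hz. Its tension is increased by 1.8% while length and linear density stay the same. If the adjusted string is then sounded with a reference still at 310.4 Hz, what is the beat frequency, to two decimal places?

For a string, f ∝ √T, so the new frequency is 310.4·√1.018 = 313.1811 Hz.
f_beat = |313.1811 − 310.4| = 2.78 Hz.

2.78 Hz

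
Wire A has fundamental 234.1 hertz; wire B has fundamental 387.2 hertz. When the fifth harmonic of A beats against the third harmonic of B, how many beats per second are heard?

Fifth harmonic of the first: 5·234.1 = 1170.5 Hz.
Third harmonic of the second: 3·387.2 = 1161.6 Hz.
f_beat = |1170.5 − 1161.6| = 8.9 Hz.

8.9 Hz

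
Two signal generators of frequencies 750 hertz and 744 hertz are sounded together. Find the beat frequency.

6 Hz

Beats arise from superposition of two nearby frequencies; the beat rate is |f₁ − f₂|.
|750 − 744| = 6 Hz.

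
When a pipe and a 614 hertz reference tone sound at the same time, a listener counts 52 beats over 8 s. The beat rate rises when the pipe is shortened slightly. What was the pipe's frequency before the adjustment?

620.5 Hz

Beat frequency = 52/8 = 6.5 Hz.
|f − 614| = 6.5, so the pipe was at either 607.5 Hz or 620.5 Hz.
A shorter pipe has a higher fundamental; the adjustment raises the pipe's frequency.
The beat rate rose, so the adjustment moved the pipe further from 614 Hz — it was already above the reference.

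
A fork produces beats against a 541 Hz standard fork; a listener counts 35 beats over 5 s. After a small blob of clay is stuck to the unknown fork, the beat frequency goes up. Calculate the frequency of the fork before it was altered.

534 Hz

Beat frequency = 35/5 = 7 Hz.
|f − 541| = 7, so the fork was at either 534 Hz or 548 Hz.
Adding mass to a fork lowers its frequency; the adjustment lowers the fork's frequency.
The beat rate rose, so the adjustment moved the fork further from 541 Hz — it was already below the reference.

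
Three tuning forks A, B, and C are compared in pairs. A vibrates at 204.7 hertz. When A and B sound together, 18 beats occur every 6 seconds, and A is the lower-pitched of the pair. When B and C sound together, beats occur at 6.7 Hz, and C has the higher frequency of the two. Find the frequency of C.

214.4 Hz

A–B: Beat frequency = 18/6 = 3 Hz.
B is above A, so f_B = 204.7 + 3 = 207.7 Hz.
C is above B, so f_C = 207.7 + 6.7 = 214.4 Hz.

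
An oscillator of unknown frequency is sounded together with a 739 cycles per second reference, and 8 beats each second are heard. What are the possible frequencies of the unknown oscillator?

731 Hz or 747 Hz

|f − 739| = 8, so f = 739 ± 8.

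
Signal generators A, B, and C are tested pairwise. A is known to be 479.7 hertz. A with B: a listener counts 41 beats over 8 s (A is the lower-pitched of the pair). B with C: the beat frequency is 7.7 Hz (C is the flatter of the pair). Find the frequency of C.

477.125 Hz

A–B: Beat frequency = 41/8 = 5.125 Hz.
B is above A, so f_B = 479.7 + 5.125 = 484.825 Hz.
C is below B, so f_C = 484.825 − 7.7 = 477.125 Hz.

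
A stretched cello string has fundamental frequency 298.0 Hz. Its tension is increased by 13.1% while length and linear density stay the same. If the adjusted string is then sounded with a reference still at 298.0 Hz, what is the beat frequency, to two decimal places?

For a string, f ∝ √T, so the new frequency is 298.0·√1.131 = 316.9185 Hz.
f_beat = |316.9185 − 298.0| = 18.92 Hz.

18.92 Hz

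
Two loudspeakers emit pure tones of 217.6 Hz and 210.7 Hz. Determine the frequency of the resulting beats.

6.9 Hz

The beat frequency equals the magnitude of the frequency difference.
|217.6 − 210.7| = 6.9 Hz.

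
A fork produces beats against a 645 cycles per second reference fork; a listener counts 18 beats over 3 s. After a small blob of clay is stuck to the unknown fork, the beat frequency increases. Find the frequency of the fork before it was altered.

639 Hz

Beat frequency = 18/3 = 6 Hz.
|f − 645| = 6, so the fork was at either 639 Hz or 651 Hz.
Adding mass to a fork lowers its frequency; the adjustment lowers the fork's frequency.
The beat rate rose, so the adjustment moved the fork further from 645 Hz — it was already below the reference.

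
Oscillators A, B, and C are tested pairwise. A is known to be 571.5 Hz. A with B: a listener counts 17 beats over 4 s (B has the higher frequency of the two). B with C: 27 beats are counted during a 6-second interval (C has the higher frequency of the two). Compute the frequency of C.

580.25 Hz

A–B: Beat frequency = 17/4 = 4.25 Hz.
B is above A, so f_B = 571.5 + 4.25 = 575.75 Hz.
B–C: Beat frequency = 27/6 = 4.5 Hz.
C is above B, so f_C = 575.75 + 4.5 = 580.25 Hz.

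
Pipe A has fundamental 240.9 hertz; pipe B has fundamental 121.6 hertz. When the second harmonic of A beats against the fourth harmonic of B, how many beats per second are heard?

Second harmonic of the first: 2·240.9 = 481.8 Hz.
Fourth harmonic of the second: 4·121.6 = 486.4 Hz.
f_beat = |481.8 − 486.4| = 4.6 Hz.

4.6 Hz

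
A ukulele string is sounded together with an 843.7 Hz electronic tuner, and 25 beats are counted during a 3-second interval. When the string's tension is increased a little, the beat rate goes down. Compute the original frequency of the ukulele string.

835.3667 Hz

Beat frequency = 25/3 = 8.3333 Hz.
|f − 843.7| = 8.3333, so the ukulele string was at either 835.3667 Hz or 852.0333 Hz.
Higher tension means higher frequency; the adjustment raises the ukulele string's frequency.
The beat rate fell, so the adjustment moved the ukulele string toward 843.7 Hz — it must have started below the reference.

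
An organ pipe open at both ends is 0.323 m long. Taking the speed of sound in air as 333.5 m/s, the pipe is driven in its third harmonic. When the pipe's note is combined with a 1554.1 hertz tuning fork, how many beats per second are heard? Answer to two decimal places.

5.34 Hz

Open pipe: f_n = n·v/(2L) = 3·333.5/(2·0.323) = 1548.7616 Hz.
f_beat = |1548.7616 − 1554.1| = 5.34 Hz.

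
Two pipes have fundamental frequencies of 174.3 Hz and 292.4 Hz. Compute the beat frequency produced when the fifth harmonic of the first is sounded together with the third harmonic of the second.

Fifth harmonic of the first: 5·174.3 = 871.5 Hz.
Third harmonic of the second: 3·292.4 = 877.2 Hz.
f_beat = |871.5 − 877.2| = 5.7 Hz.

5.7 Hz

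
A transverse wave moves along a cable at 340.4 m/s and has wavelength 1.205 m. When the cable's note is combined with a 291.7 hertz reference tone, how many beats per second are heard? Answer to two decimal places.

Source frequency f = v/λ = 340.4/1.205 = 282.4896 Hz.
f_beat = |282.4896 − 291.7| = 9.21 Hz.

9.21 Hz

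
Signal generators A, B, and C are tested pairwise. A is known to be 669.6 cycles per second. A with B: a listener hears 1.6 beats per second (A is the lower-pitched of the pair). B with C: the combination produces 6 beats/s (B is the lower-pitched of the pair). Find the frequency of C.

B is above A, so f_B = 669.6 + 1.6 = 671.2 Hz.
C is above B, so f_C = 671.2 + 6 = 677.2 Hz.

677.2 Hz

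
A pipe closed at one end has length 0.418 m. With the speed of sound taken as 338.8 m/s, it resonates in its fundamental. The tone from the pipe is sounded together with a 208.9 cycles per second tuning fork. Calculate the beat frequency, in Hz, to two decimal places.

6.27 Hz

Closed pipe (odd harmonics): f_n = n·v/(4L) = 1·338.8/(4·0.418) = 202.6316 Hz.
f_beat = |202.6316 − 208.9| = 6.27 Hz.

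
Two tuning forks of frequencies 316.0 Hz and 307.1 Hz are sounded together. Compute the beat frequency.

f_beat = |f₁ − f₂|.
|316.0 − 307.1| = 8.9 Hz.

8.9 Hz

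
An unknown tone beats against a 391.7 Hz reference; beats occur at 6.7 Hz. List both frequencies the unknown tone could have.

|f − 391.7| = 6.7, so f = 391.7 ± 6.7.

385 Hz or 398.4 Hz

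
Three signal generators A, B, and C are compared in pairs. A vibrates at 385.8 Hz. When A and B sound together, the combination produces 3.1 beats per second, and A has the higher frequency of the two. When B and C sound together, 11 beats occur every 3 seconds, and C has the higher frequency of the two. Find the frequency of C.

386.3667 Hz

B is below A, so f_B = 385.8 − 3.1 = 382.7 Hz.
B–C: Beat frequency = 11/3 = 3.6667 Hz.
C is above B, so f_C = 382.7 + 3.6667 = 386.3667 Hz.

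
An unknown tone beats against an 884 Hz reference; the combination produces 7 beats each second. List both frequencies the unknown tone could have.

877 Hz or 891 Hz

|f − 884| = 7, so f = 884 ± 7.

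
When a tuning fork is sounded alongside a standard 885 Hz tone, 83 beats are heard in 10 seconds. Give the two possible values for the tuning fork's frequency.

Beat frequency = 83/10 = 8.3 Hz.
|f − 885| = 8.3, so f = 885 ± 8.3.

876.7 Hz or 893.3 Hz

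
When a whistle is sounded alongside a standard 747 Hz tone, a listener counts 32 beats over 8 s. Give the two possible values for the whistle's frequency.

743 Hz or 751 Hz

Beat frequency = 32/8 = 4 Hz.
|f − 747| = 4, so f = 747 ± 4.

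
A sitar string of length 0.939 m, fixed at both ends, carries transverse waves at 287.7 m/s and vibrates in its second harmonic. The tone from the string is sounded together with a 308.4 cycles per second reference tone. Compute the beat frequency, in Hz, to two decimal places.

2.01 Hz

For a string fixed at both ends, f_n = n·v/(2L) = 2·287.7/(2·0.939) = 306.3898 Hz.
f_beat = |306.3898 − 308.4| = 2.01 Hz.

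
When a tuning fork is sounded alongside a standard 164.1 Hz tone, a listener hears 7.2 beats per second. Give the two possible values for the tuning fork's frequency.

156.9 Hz or 171.3 Hz

|f − 164.1| = 7.2, so f = 164.1 ± 7.2.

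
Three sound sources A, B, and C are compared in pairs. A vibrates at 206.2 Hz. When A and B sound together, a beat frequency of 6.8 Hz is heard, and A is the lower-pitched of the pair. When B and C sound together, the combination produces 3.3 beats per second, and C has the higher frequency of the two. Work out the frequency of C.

216.3 Hz

B is above A, so f_B = 206.2 + 6.8 = 213 Hz.
C is above B, so f_C = 213 + 3.3 = 216.3 Hz.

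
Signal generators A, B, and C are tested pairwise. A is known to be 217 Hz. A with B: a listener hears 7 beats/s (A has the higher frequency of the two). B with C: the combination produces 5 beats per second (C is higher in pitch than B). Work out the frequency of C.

B is below A, so f_B = 217 − 7 = 210 Hz.
C is above B, so f_C = 210 + 5 = 215 Hz.

215 Hz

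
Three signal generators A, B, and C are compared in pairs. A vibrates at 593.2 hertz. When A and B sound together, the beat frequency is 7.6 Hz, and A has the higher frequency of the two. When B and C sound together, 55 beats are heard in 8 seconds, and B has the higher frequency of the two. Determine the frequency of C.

B is below A, so f_B = 593.2 − 7.6 = 585.6 Hz.
B–C: Beat frequency = 55/8 = 6.875 Hz.
C is below B, so f_C = 585.6 − 6.875 = 578.725 Hz.

578.725 Hz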